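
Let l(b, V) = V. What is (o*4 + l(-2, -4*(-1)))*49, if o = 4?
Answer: 980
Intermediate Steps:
(o*4 + l(-2, -4*(-1)))*49 = (4*4 - 4*(-1))*49 = (16 + 4)*49 = 20*49 = 980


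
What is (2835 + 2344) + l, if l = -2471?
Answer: 2708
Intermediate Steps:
(2835 + 2344) + l = (2835 + 2344) - 2471 = 5179 - 2471 = 2708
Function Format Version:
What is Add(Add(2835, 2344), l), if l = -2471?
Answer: 2708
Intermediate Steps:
Add(Add(2835, 2344), l) = Add(Add(2835, 2344), -2471) = Add(5179, -2471) = 2708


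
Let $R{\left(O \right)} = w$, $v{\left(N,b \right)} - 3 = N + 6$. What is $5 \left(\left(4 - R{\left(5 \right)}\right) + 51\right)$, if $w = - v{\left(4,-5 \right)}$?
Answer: $340$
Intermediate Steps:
$v{\left(N,b \right)} = 9 + N$ ($v{\left(N,b \right)} = 3 + \left(N + 6\right) = 3 + \left(6 + N\right) = 9 + N$)
$w = -13$ ($w = - (9 + 4) = \left(-1\right) 13 = -13$)
$R{\left(O \right)} = -13$
$5 \left(\left(4 - R{\left(5 \right)}\right) + 51\right) = 5 \left(\left(4 - -13\right) + 51\right) = 5 \left(\left(4 + 13\right) + 51\right) = 5 \left(17 + 51\right) = 5 \cdot 68 = 340$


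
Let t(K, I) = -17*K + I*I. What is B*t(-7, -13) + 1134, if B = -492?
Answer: -140562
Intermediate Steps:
t(K, I) = I² - 17*K (t(K, I) = -17*K + I² = I² - 17*K)
B*t(-7, -13) + 1134 = -492*((-13)² - 17*(-7)) + 1134 = -492*(169 + 119) + 1134 = -492*288 + 1134 = -141696 + 1134 = -140562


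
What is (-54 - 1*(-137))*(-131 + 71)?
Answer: -4980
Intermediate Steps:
(-54 - 1*(-137))*(-131 + 71) = (-54 + 137)*(-60) = 83*(-60) = -4980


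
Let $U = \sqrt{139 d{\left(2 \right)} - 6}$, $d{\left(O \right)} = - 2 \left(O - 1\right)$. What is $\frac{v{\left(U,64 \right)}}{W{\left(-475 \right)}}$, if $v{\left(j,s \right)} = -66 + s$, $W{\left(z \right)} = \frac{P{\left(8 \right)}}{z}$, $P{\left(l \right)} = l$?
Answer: $\frac{475}{4} \approx 118.75$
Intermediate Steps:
$d{\left(O \right)} = 2 - 2 O$ ($d{\left(O \right)} = - 2 \left(-1 + O\right) = 2 - 2 O$)
$W{\left(z \right)} = \frac{8}{z}$
$U = 2 i \sqrt{71}$ ($U = \sqrt{139 \left(2 - 4\right) - 6} = \sqrt{139 \left(-2\right) - 6} = \sqrt{-278 - 6} = \sqrt{-284} = 2 i \sqrt{71} \approx 16.852 i$)
$\frac{v{\left(U,64 \right)}}{W{\left(-475 \right)}} = \frac{-66 + 64}{8 \frac{1}{-475}} = - \frac{2}{8 \left(- \frac{1}{475}\right)} = - \frac{2}{- \frac{8}{475}} = \left(-2\right) \left(- \frac{475}{8}\right) = \frac{475}{4}$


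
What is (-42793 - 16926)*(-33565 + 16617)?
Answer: 1012117612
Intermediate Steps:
(-42793 - 16926)*(-33565 + 16617) = -59719*(-16948) = 1012117612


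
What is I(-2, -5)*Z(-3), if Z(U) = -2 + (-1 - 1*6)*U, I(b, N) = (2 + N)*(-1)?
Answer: 57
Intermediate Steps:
I(b, N) = -2 - N
Z(U) = -2 - 7*U (Z(U) = -2 + (-1 - 6)*U = -2 - 7*U)
I(-2, -5)*Z(-3) = (-2 - 1*(-5))*(-2 - 7*(-3)) = (-2 + 5)*(-2 + 21) = 3*19 = 57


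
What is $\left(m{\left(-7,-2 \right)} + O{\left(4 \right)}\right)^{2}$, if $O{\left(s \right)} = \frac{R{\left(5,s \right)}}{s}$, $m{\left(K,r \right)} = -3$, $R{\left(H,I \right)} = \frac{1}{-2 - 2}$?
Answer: $\frac{2401}{256} \approx 9.3789$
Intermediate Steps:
$R{\left(H,I \right)} = - \frac{1}{4}$ ($R{\left(H,I \right)} = \frac{1}{-4} = - \frac{1}{4}$)
$O{\left(s \right)} = - \frac{1}{4 s}$
$\left(m{\left(-7,-2 \right)} + O{\left(4 \right)}\right)^{2} = \left(-3 - \frac{1}{4 \cdot 4}\right)^{2} = \left(-3 - \frac{1}{16}\right)^{2} = \left(- \frac{49}{16}\right)^{2} = \frac{2401}{256}$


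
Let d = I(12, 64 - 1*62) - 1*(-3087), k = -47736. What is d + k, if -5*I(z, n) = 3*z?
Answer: -223281/5 ≈ -44656.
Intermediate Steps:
I(z, n) = -3*z/5
d = 15399/5 (d = -3/5*12 - 1*(-3087) = -36/5 + 3087 = 15399/5 ≈ 3079.8)
d + k = 15399/5 - 47736 = -223281/5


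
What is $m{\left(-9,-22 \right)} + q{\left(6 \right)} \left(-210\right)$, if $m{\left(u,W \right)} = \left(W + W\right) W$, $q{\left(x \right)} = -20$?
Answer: $5168$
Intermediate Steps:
$m{\left(u,W \right)} = 2 W^{2}$ ($m{\left(u,W \right)} = 2 W W = 2 W^{2}$)
$m{\left(-9,-22 \right)} + q{\left(6 \right)} \left(-210\right) = 2 \left(-22\right)^{2} - -4200 = 2 \cdot 484 + 4200 = 968 + 4200 = 5168$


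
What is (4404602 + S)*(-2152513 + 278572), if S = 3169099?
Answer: -14192668825641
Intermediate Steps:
(4404602 + S)*(-2152513 + 278572) = (4404602 + 3169099)*(-2152513 + 278572) = 7573701*(-1873941) = -14192668825641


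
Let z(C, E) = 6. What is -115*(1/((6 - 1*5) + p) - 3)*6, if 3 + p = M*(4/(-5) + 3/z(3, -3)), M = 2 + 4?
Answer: 42780/19 ≈ 2251.6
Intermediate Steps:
M = 6
p = -24/5 (p = -3 + 6*(4/(-5) + 3/6) = -3 + 6*(4*(-⅕) + 3*(⅙)) = -3 + 6*(-⅘ + ½) = -3 + 6*(-3/10) = -3 - 9/5 = -24/5 ≈ -4.8000)
-115*(1/((6 - 1*5) + p) - 3)*6 = -115*(1/((6 - 1*5) - 24/5) - 3)*6 = -115*(1/((6 - 5) - 24/5) - 3)*6 = -115*(1/(1 - 24/5) - 3)*6 = -115*(1/(-19/5) - 3)*6 = -115*(-5/19 - 3)*6 = -(-7130)*6/19 = -115*(-372/19) = 42780/19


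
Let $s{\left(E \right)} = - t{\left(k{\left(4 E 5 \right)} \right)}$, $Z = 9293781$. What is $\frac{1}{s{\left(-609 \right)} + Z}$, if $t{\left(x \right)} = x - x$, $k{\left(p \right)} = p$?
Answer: $\frac{1}{9293781} \approx 1.076 \cdot 10^{-7}$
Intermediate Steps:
$t{\left(x \right)} = 0$
$s{\left(E \right)} = 0$ ($s{\left(E \right)} = \left(-1\right) 0 = 0$)
$\frac{1}{s{\left(-609 \right)} + Z} = \frac{1}{0 + 9293781} = \frac{1}{9293781}$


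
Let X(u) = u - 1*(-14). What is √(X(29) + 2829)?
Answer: 2*√718 ≈ 53.591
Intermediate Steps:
X(u) = 14 + u (X(u) = u + 14 = 14 + u)
√(X(29) + 2829) = √((14 + 29) + 2829) = √(43 + 2829) = √2872 = 2*√718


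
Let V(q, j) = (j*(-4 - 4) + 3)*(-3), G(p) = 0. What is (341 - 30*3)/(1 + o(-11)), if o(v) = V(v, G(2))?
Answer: -251/8 ≈ -31.375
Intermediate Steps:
V(q, j) = -9 + 24*j (V(q, j) = (j*(-8) + 3)*(-3) = (-8*j + 3)*(-3) = (3 - 8*j)*(-3) = -9 + 24*j)
o(v) = -9 (o(v) = -9 + 24*0 = -9 + 0 = -9)
(341 - 30*3)/(1 + o(-11)) = (341 - 30*3)/(1 - 9) = (341 - 90)/(-8) = 251*(-⅛) = -251/8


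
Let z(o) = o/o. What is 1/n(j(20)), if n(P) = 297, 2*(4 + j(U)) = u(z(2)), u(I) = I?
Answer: 1/297 ≈ 0.0033670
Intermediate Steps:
z(o) = 1
j(U) = -7/2 (j(U) = -4 + (½)*1 = -4 + ½ = -7/2)
1/n(j(20)) = 1/297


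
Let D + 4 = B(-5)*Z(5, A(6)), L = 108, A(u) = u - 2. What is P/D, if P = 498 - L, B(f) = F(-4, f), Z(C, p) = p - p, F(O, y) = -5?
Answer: -195/2 ≈ -97.500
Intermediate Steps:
A(u) = -2 + u
Z(C, p) = 0
B(f) = -5
D = -4 (D = -4 - 5*0 = -4 + 0 = -4)
P = 390 (P = 498 - 1*108 = 498 - 108 = 390)
P/D = 390/(-4) = 390*(-1/4) = -195/2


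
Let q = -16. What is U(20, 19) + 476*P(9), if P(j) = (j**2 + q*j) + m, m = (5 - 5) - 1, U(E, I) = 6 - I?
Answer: -30477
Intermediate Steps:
m = -1 (m = 0 - 1 = -1)
P(j) = -1 + j**2 - 16*j (P(j) = (j**2 - 16*j) - 1 = -1 + j**2 - 16*j)
U(20, 19) + 476*P(9) = (6 - 1*19) + 476*(-1 + 9**2 - 16*9) = (6 - 19) + 476*(-1 + 81 - 144) = -13 + 476*(-64) = -13 - 30464 = -30477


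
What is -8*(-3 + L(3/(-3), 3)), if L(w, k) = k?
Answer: 0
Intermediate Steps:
-8*(-3 + L(3/(-3), 3)) = -8*(-3 + 3) = -8*0 = 0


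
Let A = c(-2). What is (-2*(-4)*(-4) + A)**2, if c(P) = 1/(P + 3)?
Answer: 961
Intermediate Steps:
c(P) = 1/(3 + P)
A = 1 (A = 1/(3 - 2) = 1/1 = 1)
(-2*(-4)*(-4) + A)**2 = (-2*(-4)*(-4) + 1)**2 = (8*(-4) + 1)**2 = (-32 + 1)**2 = (-31)**2 = 961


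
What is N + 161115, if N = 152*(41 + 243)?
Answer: 204283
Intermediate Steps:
N = 43168 (N = 152*284 = 43168)
N + 161115 = 43168 + 161115 = 204283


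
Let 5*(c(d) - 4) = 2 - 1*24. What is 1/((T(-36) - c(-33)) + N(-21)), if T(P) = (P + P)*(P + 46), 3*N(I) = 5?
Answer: -15/10769 ≈ -0.0013929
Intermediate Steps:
N(I) = 5/3 (N(I) = (⅓)*5 = 5/3)
c(d) = -⅖ (c(d) = 4 + (2 - 1*24)/5 = 4 + (2 - 24)/5 = 4 + (⅕)*(-22) = 4 - 22/5 = -⅖)
T(P) = 2*P*(46 + P) (T(P) = (2*P)*(46 + P) = 2*P*(46 + P))
1/((T(-36) - c(-33)) + N(-21)) = 1/((2*(-36)*(46 - 36) - 1*(-⅖)) + 5/3) = 1/((2*(-36)*10 + ⅖) + 5/3) = 1/((-720 + ⅖) + 5/3) = 1/(-3598/5 + 5/3) = 1/(-10769/15) = -15/10769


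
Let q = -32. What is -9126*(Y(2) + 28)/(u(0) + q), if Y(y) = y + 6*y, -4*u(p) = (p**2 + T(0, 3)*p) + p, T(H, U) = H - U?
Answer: 95823/8 ≈ 11978.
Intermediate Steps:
u(p) = p/2 - p**2/4 (u(p) = -((p**2 + (0 - 1*3)*p) + p)/4 = -((p**2 + (0 - 3)*p) + p)/4 = -((p**2 - 3*p) + p)/4 = -(p**2 - 2*p)/4 = p/2 - p**2/4)
Y(y) = 7*y
-9126*(Y(2) + 28)/(u(0) + q) = -9126*(7*2 + 28)/((1/4)*0*(2 - 1*0) - 32) = -9126*(14 + 28)/((1/4)*0*(2 + 0) - 32) = -383292/((1/4)*0*2 - 32) = -383292/(0 - 32) = -383292/(-32) = -383292*(-1)/32 = -9126*(-21/16) = 95823/8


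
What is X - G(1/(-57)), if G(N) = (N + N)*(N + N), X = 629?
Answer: 2043617/3249 ≈ 629.00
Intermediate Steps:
G(N) = 4*N² (G(N) = (2*N)*(2*N) = 4*N²)
X - G(1/(-57)) = 629 - 4*(1/(-57))² = 629 - 4*(-1/57)² = 629 - 4/3249 = 2043617/3249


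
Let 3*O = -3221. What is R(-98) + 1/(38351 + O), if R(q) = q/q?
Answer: 111835/111832 ≈ 1.0000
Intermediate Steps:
O = -3221/3 (O = (1/3)*(-3221) = -3221/3 ≈ -1073.7)
R(q) = 1
R(-98) + 1/(38351 + O) = 1 + 1/(38351 - 3221/3) = 1 + 1/(111832/3) = 1 + 3/111832 = 111835/111832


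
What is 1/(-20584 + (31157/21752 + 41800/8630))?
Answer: -18771976/386284542133 ≈ -4.8596e-5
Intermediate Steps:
1/(-20584 + (31157/21752 + 41800/8630)) = 1/(-20584 + (31157*(1/21752) + 41800*(1/8630))) = 1/(-20584 + (31157/21752 + 4180/863)) = 1/(-20584 + 117811851/18771976) = 1/(-386284542133/18771976) = -18771976/386284542133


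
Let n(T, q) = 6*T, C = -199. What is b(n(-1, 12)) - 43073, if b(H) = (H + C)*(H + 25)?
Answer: -46968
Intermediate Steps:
b(H) = (-199 + H)*(25 + H) (b(H) = (H - 199)*(H + 25) = (-199 + H)*(25 + H))
b(n(-1, 12)) - 43073 = (-4975 + (6*(-1))**2 - 1044*(-1)) - 43073 = (-4975 + (-6)**2 - 174*(-6)) - 43073 = (-4975 + 36 + 1044) - 43073 = -3895 - 43073 = -46968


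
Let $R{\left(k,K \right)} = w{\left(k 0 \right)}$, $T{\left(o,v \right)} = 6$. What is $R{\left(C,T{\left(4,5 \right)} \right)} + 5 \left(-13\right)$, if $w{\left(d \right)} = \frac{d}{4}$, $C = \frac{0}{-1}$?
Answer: $-65$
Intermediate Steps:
$C = 0$ ($C = 0 \left(-1\right) = 0$)
$w{\left(d \right)} = \frac{d}{4}$ ($w{\left(d \right)} = d \frac{1}{4} = \frac{d}{4}$)
$R{\left(k,K \right)} = 0$ ($R{\left(k,K \right)} = \frac{k 0}{4} = \frac{1}{4} \cdot 0 = 0$)
$R{\left(C,T{\left(4,5 \right)} \right)} + 5 \left(-13\right) = 0 + 5 \left(-13\right) = 0 - 65 = -65$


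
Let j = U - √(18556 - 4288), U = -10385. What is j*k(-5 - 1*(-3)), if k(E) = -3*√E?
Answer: I*√2*(31155 + 6*√3567) ≈ 44567.0*I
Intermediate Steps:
j = -10385 - 2*√3567 (j = -10385 - √(18556 - 4288) = -10385 - √14268 = -10385 - 2*√3567 ≈ -10504.)
j*k(-5 - 1*(-3)) = (-10385 - 2*√3567)*(-3*√(-5 - 1*(-3))) = (-10385 - 2*√3567)*(-3*√(-5 + 3)) = (-10385 - 2*√3567)*(-3*I*√2) = -3*I*√2*(-10385 - 2*√3567)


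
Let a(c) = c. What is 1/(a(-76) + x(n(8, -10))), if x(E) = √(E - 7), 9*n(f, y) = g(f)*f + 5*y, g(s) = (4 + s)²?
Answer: -684/50945 - 3*√1039/50945 ≈ -0.015324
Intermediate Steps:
n(f, y) = 5*y/9 + f*(4 + f)²/9 (n(f, y) = ((4 + f)²*f + 5*y)/9 = (f*(4 + f)² + 5*y)/9 = (5*y + f*(4 + f)²)/9 = 5*y/9 + f*(4 + f)²/9)
x(E) = √(-7 + E)
1/(a(-76) + x(n(8, -10))) = 1/(-76 + √(-7 + ((5/9)*(-10) + (⅑)*8*(4 + 8)²))) = 1/(-76 + √(-7 + (-50/9 + (⅑)*8*12²))) = 1/(-76 + √(-7 + (-50/9 + (⅑)*8*144))) = 1/(-76 + √(-7 + (-50/9 + 128))) = 1/(-76 + √(-7 + 1102/9)) = 1/(-76 + √(1039/9)) = 1/(-76 + √1039/3)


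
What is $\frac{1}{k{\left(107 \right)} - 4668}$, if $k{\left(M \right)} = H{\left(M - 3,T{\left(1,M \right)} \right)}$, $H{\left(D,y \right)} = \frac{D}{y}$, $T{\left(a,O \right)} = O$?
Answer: $- \frac{107}{499372} \approx -0.00021427$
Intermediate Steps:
$k{\left(M \right)} = \frac{-3 + M}{M}$ ($k{\left(M \right)} = \frac{M - 3}{M} = \frac{-3 + M}{M}$)
$\frac{1}{k{\left(107 \right)} - 4668} = \frac{1}{\frac{-3 + 107}{107} - 4668} = \frac{1}{\frac{1}{107} \cdot 104 - 4668} = \frac{1}{\frac{104}{107} - 4668} = \frac{1}{- \frac{499372}{107}} = - \frac{107}{499372}$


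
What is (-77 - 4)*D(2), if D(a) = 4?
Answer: -324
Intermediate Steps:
(-77 - 4)*D(2) = (-77 - 4)*4 = -81*4 = -324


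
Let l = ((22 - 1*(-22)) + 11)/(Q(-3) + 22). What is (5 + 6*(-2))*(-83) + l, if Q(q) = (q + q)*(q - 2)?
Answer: 30267/52 ≈ 582.06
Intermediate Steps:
Q(q) = 2*q*(-2 + q) (Q(q) = (2*q)*(-2 + q) = 2*q*(-2 + q))
l = 55/52 (l = ((22 - 1*(-22)) + 11)/(2*(-3)*(-2 - 3) + 22) = ((22 + 22) + 11)/(2*(-3)*(-5) + 22) = (44 + 11)/(30 + 22) = 55/52 ≈ 1.0577)
(5 + 6*(-2))*(-83) + l = (5 + 6*(-2))*(-83) + 55/52 = (5 - 12)*(-83) + 55/52 = -7*(-83) + 55/52 = 581 + 55/52 = 30267/52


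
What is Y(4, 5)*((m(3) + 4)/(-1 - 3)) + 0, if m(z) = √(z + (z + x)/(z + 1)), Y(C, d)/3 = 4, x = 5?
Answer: -12 - 3*√5 ≈ -18.708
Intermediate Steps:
Y(C, d) = 12 (Y(C, d) = 3*4 = 12)
m(z) = √(z + (5 + z)/(1 + z)) (m(z) = √(z + (z + 5)/(z + 1)) = √(z + (5 + z)/(1 + z)))
Y(4, 5)*((m(3) + 4)/(-1 - 3)) + 0 = 12*((√((5 + 3 + 3*(1 + 3))/(1 + 3)) + 4)/(-1 - 3)) + 0 = 12*((√((5 + 3 + 3*4)/4) + 4)/(-4)) + 0 = 12*((√((5 + 3 + 12)/4) + 4)*(-¼)) + 0 = 12*((√((¼)*20) + 4)*(-¼)) + 0 = 12*((√5 + 4)*(-¼)) + 0 = 12*((4 + √5)*(-¼)) + 0 = 12*(-1 - √5/4) + 0 = (-12 - 3*√5) + 0 = -12 - 3*√5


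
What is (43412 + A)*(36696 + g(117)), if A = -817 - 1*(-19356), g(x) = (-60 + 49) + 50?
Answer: 2275769985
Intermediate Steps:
g(x) = 39 (g(x) = -11 + 50 = 39)
A = 18539 (A = -817 + 19356 = 18539)
(43412 + A)*(36696 + g(117)) = (43412 + 18539)*(36696 + 39) = 61951*36735 = 2275769985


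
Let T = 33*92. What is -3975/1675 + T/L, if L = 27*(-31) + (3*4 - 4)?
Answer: -335223/55543 ≈ -6.0354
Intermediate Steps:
T = 3036
L = -829 (L = -837 + (12 - 4) = -837 + 8 = -829)
-3975/1675 + T/L = -3975/1675 + 3036/(-829) = -3975*1/1675 + 3036*(-1/829) = -159/67 - 3036/829 = -335223/55543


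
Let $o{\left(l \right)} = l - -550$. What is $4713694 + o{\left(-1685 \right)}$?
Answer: $4712559$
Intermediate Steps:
$o{\left(l \right)} = 550 + l$ ($o{\left(l \right)} = l + 550 = 550 + l$)
$4713694 + o{\left(-1685 \right)} = 4713694 + \left(550 - 1685\right) = 4713694 - 1135 = 4712559$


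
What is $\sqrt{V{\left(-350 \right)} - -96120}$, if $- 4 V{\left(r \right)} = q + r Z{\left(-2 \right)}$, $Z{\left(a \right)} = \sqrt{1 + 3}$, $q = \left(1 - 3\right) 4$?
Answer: $\sqrt{96297} \approx 310.32$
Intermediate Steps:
$q = -8$ ($q = \left(1 - 3\right) 4 = \left(-2\right) 4 = -8$)
$Z{\left(a \right)} = 2$ ($Z{\left(a \right)} = \sqrt{4} = 2$)
$V{\left(r \right)} = 2 - \frac{r}{2}$ ($V{\left(r \right)} = - \frac{-8 + r 2}{4} = - \frac{-8 + 2 r}{4} = 2 - \frac{r}{2}$)
$\sqrt{V{\left(-350 \right)} - -96120} = \sqrt{\left(2 - -175\right) - -96120} = \sqrt{\left(2 + 175\right) + 96120} = \sqrt{177 + 96120} = \sqrt{96297}$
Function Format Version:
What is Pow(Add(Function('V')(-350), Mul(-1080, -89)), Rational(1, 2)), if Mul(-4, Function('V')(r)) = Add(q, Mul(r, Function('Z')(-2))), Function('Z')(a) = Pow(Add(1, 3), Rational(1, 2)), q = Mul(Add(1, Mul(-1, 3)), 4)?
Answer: Pow(96297, Rational(1, 2)) ≈ 310.32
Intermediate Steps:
q = -8 (q = Mul(Add(1, -3), 4) = Mul(-2, 4) = -8)
Function('Z')(a) = 2 (Function('Z')(a) = Pow(4, Rational(1, 2)) = 2)
Function('V')(r) = Add(2, Mul(Rational(-1, 2), r)) (Function('V')(r) = Mul(Rational(-1, 4), Add(-8, Mul(r, 2))) = Mul(Rational(-1, 4), Add(-8, Mul(2, r))) = Add(2, Mul(Rational(-1, 2), r)))
Pow(Add(Function('V')(-350), Mul(-1080, -89)), Rational(1, 2)) = Pow(Add(Add(2, Mul(Rational(-1, 2), -350)), Mul(-1080, -89)), Rational(1, 2)) = Pow(Add(Add(2, 175), 96120), Rational(1, 2)) = Pow(Add(177, 96120), Rational(1, 2)) = Pow(96297, Rational(1, 2))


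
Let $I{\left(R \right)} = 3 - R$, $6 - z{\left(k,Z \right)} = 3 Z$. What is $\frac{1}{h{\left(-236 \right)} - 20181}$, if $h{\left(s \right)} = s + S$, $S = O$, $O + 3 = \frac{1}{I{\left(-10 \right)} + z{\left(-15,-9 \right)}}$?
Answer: $- \frac{46}{939319} \approx -4.8972 \cdot 10^{-5}$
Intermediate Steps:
$z{\left(k,Z \right)} = 6 - 3 Z$
$O = - \frac{137}{46}$ ($O = -3 + \frac{1}{\left(3 - -10\right) + \left(6 - -27\right)} = -3 + \frac{1}{\left(3 + 10\right) + \left(6 + 27\right)} = -3 + \frac{1}{13 + 33} = -3 + \frac{1}{46} = - \frac{137}{46} \approx -2.9783$)
$S = - \frac{137}{46} \approx -2.9783$
$h{\left(s \right)} = - \frac{137}{46} + s$ ($h{\left(s \right)} = s - \frac{137}{46} = - \frac{137}{46} + s$)
$\frac{1}{h{\left(-236 \right)} - 20181} = \frac{1}{\left(- \frac{137}{46} - 236\right) - 20181} = \frac{1}{- \frac{10993}{46} - 20181} = \frac{1}{- \frac{939319}{46}} = - \frac{46}{939319}$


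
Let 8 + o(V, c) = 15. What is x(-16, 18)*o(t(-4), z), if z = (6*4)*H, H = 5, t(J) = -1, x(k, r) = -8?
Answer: -56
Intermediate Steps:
z = 120 (z = (6*4)*5 = 24*5 = 120)
o(V, c) = 7 (o(V, c) = -8 + 15 = 7)
x(-16, 18)*o(t(-4), z) = -8*7 = -56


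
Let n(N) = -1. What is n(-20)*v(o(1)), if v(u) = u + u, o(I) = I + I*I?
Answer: -4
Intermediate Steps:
o(I) = I + I²
v(u) = 2*u
n(-20)*v(o(1)) = -2*1*(1 + 1) = -2*1*2 = -2*2 = -1*4 = -4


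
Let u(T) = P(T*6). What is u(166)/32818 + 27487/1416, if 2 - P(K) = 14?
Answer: 451025687/23235144 ≈ 19.411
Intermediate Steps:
P(K) = -12 (P(K) = 2 - 1*14 = 2 - 14 = -12)
u(T) = -12
u(166)/32818 + 27487/1416 = -12/32818 + 27487/1416 = -12*1/32818 + 27487*(1/1416) = -6/16409 + 27487/1416 = 451025687/23235144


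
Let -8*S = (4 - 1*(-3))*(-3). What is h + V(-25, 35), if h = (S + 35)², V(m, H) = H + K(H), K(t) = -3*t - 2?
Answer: 85993/64 ≈ 1343.6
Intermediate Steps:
S = 21/8 (S = -(4 - 1*(-3))*(-3)/8 = -(4 + 3)*(-3)/8 = -7*(-3)/8 = -⅛*(-21) = 21/8 ≈ 2.6250)
K(t) = -2 - 3*t
V(m, H) = -2 - 2*H (V(m, H) = H + (-2 - 3*H) = -2 - 2*H)
h = 90601/64 (h = (21/8 + 35)² = (301/8)² = 90601/64 ≈ 1415.6)
h + V(-25, 35) = 90601/64 + (-2 - 2*35) = 90601/64 + (-2 - 70) = 90601/64 - 72 = 85993/64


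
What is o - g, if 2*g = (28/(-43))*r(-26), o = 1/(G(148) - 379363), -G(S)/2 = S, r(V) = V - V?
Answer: -1/379659 ≈ -2.6339e-6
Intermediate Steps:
r(V) = 0
G(S) = -2*S
o = -1/379659 (o = 1/(-2*148 - 379363) = 1/(-296 - 379363) = 1/(-379659) = -1/379659 ≈ -2.6339e-6)
g = 0 (g = ((28/(-43))*0)/2 = ((28*(-1/43))*0)/2 = (-28/43*0)/2 = (1/2)*0 = 0)
o - g = -1/379659 - 1*0 = -1/379659 + 0 = -1/379659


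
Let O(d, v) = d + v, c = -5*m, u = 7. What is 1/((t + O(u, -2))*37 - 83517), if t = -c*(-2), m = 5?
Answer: -1/85182 ≈ -1.1740e-5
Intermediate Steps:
c = -25 (c = -5*5 = -25)
t = -50 (t = -1*(-25)*(-2) = 25*(-2) = -50)
1/((t + O(u, -2))*37 - 83517) = 1/((-50 + (7 - 2))*37 - 83517) = 1/((-50 + 5)*37 - 83517) = 1/(-45*37 - 83517) = 1/(-1665 - 83517) = 1/(-85182) = -1/85182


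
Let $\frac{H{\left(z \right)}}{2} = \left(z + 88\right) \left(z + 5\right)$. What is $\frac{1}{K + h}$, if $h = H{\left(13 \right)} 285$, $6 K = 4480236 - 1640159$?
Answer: $\frac{6}{9057637} \approx 6.6242 \cdot 10^{-7}$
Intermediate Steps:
$H{\left(z \right)} = 2 \left(5 + z\right) \left(88 + z\right)$ ($H{\left(z \right)} = 2 \left(z + 88\right) \left(z + 5\right) = 2 \left(88 + z\right) \left(5 + z\right) = 2 \left(5 + z\right) \left(88 + z\right)$)
$K = \frac{2840077}{6}$ ($K = \frac{4480236 - 1640159}{6} = \frac{1}{6} \cdot 2840077 = \frac{2840077}{6} \approx 4.7335 \cdot 10^{5}$)
$h = 1036260$ ($h = \left(880 + 2 \cdot 13^{2} + 186 \cdot 13\right) 285 = \left(880 + 2 \cdot 169 + 2418\right) 285 = \left(880 + 338 + 2418\right) 285 = 3636 \cdot 285 = 1036260$)
$\frac{1}{K + h} = \frac{1}{\frac{2840077}{6} + 1036260} = \frac{1}{\frac{9057637}{6}} = \frac{6}{9057637}$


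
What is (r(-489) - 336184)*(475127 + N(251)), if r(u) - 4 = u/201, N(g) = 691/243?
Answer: -2600569124059096/16281 ≈ -1.5973e+11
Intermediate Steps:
N(g) = 691/243 (N(g) = 691*(1/243) = 691/243)
r(u) = 4 + u/201
(r(-489) - 336184)*(475127 + N(251)) = ((4 + (1/201)*(-489)) - 336184)*(475127 + 691/243) = ((4 - 163/67) - 336184)*(115456552/243) = (105/67 - 336184)*(115456552/243) = -22524223/67*115456552/243 = -2600569124059096/16281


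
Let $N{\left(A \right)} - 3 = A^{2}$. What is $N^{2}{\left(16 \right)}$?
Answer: $67081$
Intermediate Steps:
$N{\left(A \right)} = 3 + A^{2}$
$N^{2}{\left(16 \right)} = \left(3 + 16^{2}\right)^{2} = \left(3 + 256\right)^{2} = 259^{2} = 67081$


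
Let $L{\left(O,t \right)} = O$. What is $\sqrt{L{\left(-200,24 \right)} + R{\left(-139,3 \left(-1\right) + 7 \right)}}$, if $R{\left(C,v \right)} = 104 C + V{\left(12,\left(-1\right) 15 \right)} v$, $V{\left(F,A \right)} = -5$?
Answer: $2 i \sqrt{3669} \approx 121.14 i$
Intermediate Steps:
$R{\left(C,v \right)} = - 5 v + 104 C$ ($R{\left(C,v \right)} = 104 C - 5 v = - 5 v + 104 C$)
$\sqrt{L{\left(-200,24 \right)} + R{\left(-139,3 \left(-1\right) + 7 \right)}} = \sqrt{-200 - \left(14456 + 5 \left(3 \left(-1\right) + 7\right)\right)} = \sqrt{-200 - \left(14456 + 5 \left(-3 + 7\right)\right)} = \sqrt{-200 - 14476} = \sqrt{-14676} = 2 i \sqrt{3669}$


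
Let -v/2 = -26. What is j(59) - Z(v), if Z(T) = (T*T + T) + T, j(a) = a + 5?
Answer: -2744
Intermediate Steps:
v = 52 (v = -2*(-26) = 52)
j(a) = 5 + a
Z(T) = T**2 + 2*T (Z(T) = (T**2 + T) + T = (T + T**2) + T = T**2 + 2*T)
j(59) - Z(v) = (5 + 59) - 52*(2 + 52) = 64 - 52*54 = 64 - 1*2808 = 64 - 2808 = -2744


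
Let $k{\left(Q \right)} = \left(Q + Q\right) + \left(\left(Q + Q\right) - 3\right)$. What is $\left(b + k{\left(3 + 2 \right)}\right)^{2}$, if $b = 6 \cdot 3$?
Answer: $1225$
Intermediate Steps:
$k{\left(Q \right)} = -3 + 4 Q$ ($k{\left(Q \right)} = 2 Q + \left(2 Q - 3\right) = 2 Q + \left(-3 + 2 Q\right) = -3 + 4 Q$)
$b = 18$
$\left(b + k{\left(3 + 2 \right)}\right)^{2} = \left(18 - \left(3 - 4 \left(3 + 2\right)\right)\right)^{2} = \left(18 + \left(-3 + 4 \cdot 5\right)\right)^{2} = \left(18 + \left(-3 + 20\right)\right)^{2} = \left(18 + 17\right)^{2} = 35^{2} = 1225$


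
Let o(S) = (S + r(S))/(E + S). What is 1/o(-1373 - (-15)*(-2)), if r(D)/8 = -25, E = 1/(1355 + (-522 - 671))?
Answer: 227285/259686 ≈ 0.87523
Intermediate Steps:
E = 1/162 (E = 1/(1355 - 1193) = 1/162 ≈ 0.0061728)
r(D) = -200 (r(D) = 8*(-25) = -200)
o(S) = (-200 + S)/(1/162 + S) (o(S) = (S - 200)/(1/162 + S) = (-200 + S)/(1/162 + S))
1/o(-1373 - (-15)*(-2)) = 1/(162*(-200 + (-1373 - (-15)*(-2)))/(1 + 162*(-1373 - (-15)*(-2)))) = 1/(162*(-200 + (-1373 - 1*30))/(1 + 162*(-1373 - 1*30))) = 1/(162*(-200 + (-1373 - 30))/(1 + 162*(-1373 - 30))) = 1/(162*(-200 - 1403)/(1 + 162*(-1403))) = 1/(162*(-1603)/(1 - 227286)) = 1/(162*(-1603)/(-227285)) = 1/(162*(-1/227285)*(-1603)) = 1/(259686/227285) = 227285/259686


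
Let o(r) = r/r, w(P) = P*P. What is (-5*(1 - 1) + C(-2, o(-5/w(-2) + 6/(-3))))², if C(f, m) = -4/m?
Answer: 16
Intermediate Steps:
w(P) = P²
o(r) = 1
(-5*(1 - 1) + C(-2, o(-5/w(-2) + 6/(-3))))² = (-5*(1 - 1) - 4/1)² = (-5*0 - 4*1)² = (0 - 4)² = (-4)² = 16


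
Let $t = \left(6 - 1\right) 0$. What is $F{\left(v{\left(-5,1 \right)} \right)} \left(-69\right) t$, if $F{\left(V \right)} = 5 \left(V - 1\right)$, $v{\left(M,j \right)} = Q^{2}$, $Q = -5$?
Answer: $0$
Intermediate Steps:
$v{\left(M,j \right)} = 25$ ($v{\left(M,j \right)} = \left(-5\right)^{2} = 25$)
$t = 0$ ($t = 5 \cdot 0 = 0$)
$F{\left(V \right)} = -5 + 5 V$ ($F{\left(V \right)} = 5 \left(-1 + V\right) = -5 + 5 V$)
$F{\left(v{\left(-5,1 \right)} \right)} \left(-69\right) t = \left(-5 + 5 \cdot 25\right) \left(-69\right) 0 = \left(-5 + 125\right) \left(-69\right) 0 = 120 \left(-69\right) 0 = \left(-8280\right) 0 = 0$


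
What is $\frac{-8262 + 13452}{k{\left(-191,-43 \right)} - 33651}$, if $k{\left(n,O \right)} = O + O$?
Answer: $- \frac{5190}{33737} \approx -0.15384$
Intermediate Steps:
$k{\left(n,O \right)} = 2 O$
$\frac{-8262 + 13452}{k{\left(-191,-43 \right)} - 33651} = \frac{-8262 + 13452}{2 \left(-43\right) - 33651} = \frac{5190}{-86 - 33651} = \frac{5190}{-33737} = 5190 \left(- \frac{1}{33737}\right) = - \frac{5190}{33737}$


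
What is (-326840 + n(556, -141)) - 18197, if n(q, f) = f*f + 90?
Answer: -325066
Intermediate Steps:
n(q, f) = 90 + f² (n(q, f) = f² + 90 = 90 + f²)
(-326840 + n(556, -141)) - 18197 = (-326840 + (90 + (-141)²)) - 18197 = (-326840 + (90 + 19881)) - 18197 = (-326840 + 19971) - 18197 = -306869 - 18197 = -325066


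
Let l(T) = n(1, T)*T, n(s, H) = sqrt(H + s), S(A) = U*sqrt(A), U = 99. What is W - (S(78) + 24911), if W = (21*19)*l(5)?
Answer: -24911 - 99*sqrt(78) + 1995*sqrt(6) ≈ -20899.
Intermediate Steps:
S(A) = 99*sqrt(A)
l(T) = T*sqrt(1 + T) (l(T) = sqrt(T + 1)*T = sqrt(1 + T)*T = T*sqrt(1 + T))
W = 1995*sqrt(6) (W = (21*19)*(5*sqrt(1 + 5)) = 399*(5*sqrt(6)) = 1995*sqrt(6) ≈ 4886.7)
W - (S(78) + 24911) = 1995*sqrt(6) - (99*sqrt(78) + 24911) = 1995*sqrt(6) - (24911 + 99*sqrt(78)) = 1995*sqrt(6) + (-24911 - 99*sqrt(78)) = -24911 - 99*sqrt(78) + 1995*sqrt(6)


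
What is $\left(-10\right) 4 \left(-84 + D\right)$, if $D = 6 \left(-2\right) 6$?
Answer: $6240$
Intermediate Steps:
$D = -72$ ($D = \left(-12\right) 6 = -72$)
$\left(-10\right) 4 \left(-84 + D\right) = \left(-10\right) 4 \left(-84 - 72\right) = \left(-40\right) \left(-156\right) = 6240$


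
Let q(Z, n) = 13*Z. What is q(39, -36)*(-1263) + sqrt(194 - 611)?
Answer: -640341 + I*sqrt(417) ≈ -6.4034e+5 + 20.421*I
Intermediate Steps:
q(39, -36)*(-1263) + sqrt(194 - 611) = (13*39)*(-1263) + sqrt(194 - 611) = 507*(-1263) + sqrt(-417) = -640341 + I*sqrt(417)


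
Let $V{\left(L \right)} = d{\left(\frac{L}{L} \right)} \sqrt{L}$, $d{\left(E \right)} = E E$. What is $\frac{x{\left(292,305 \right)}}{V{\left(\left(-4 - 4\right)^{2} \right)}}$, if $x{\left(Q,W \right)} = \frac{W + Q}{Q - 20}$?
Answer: $\frac{597}{2176} \approx 0.27436$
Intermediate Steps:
$d{\left(E \right)} = E^{2}$
$V{\left(L \right)} = \sqrt{L}$ ($V{\left(L \right)} = \left(\frac{L}{L}\right)^{2} \sqrt{L} = 1^{2} \sqrt{L} = 1 \sqrt{L} = \sqrt{L}$)
$x{\left(Q,W \right)} = \frac{Q + W}{-20 + Q}$
$\frac{x{\left(292,305 \right)}}{V{\left(\left(-4 - 4\right)^{2} \right)}} = \frac{\frac{1}{-20 + 292} \left(292 + 305\right)}{\sqrt{\left(-4 - 4\right)^{2}}} = \frac{\frac{1}{272} \cdot 597}{\sqrt{\left(-8\right)^{2}}} = \frac{\frac{1}{272} \cdot 597}{\sqrt{64}} = \frac{597}{272 \cdot 8} = \frac{597}{272} \cdot \frac{1}{8} = \frac{597}{2176}$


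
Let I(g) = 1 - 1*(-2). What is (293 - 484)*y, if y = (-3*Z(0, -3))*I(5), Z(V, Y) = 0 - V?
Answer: 0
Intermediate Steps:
Z(V, Y) = -V
I(g) = 3 (I(g) = 1 + 2 = 3)
y = 0 (y = -(-3)*0*3 = -3*0*3 = 0*3 = 0)
(293 - 484)*y = (293 - 484)*0 = -191*0 = 0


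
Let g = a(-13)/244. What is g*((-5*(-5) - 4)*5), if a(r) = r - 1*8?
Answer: -2205/244 ≈ -9.0369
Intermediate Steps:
a(r) = -8 + r (a(r) = r - 8 = -8 + r)
g = -21/244 (g = (-8 - 13)/244 = -21*1/244 = -21/244 ≈ -0.086066)
g*((-5*(-5) - 4)*5) = -21*(-5*(-5) - 4)*5/244 = -21*(25 - 4)*5/244 = -441*5/244 = -21/244*105 = -2205/244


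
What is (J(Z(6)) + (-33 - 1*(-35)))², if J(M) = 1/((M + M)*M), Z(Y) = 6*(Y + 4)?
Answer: 207388801/51840000 ≈ 4.0006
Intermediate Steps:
Z(Y) = 24 + 6*Y (Z(Y) = 6*(4 + Y) = 24 + 6*Y)
J(M) = 1/(2*M²) (J(M) = 1/(((2*M))*M) = (1/(2*M))/M = 1/(2*M²))
(J(Z(6)) + (-33 - 1*(-35)))² = (1/(2*(24 + 6*6)²) + (-33 - 1*(-35)))² = (1/(2*(24 + 36)²) + (-33 + 35))² = ((½)/60² + 2)² = ((½)*(1/3600) + 2)² = (1/7200 + 2)² = (14401/7200)² = 207388801/51840000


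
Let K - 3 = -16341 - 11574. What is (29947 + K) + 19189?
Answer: 21224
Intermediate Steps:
K = -27912 (K = 3 + (-16341 - 11574) = 3 - 27915 = -27912)
(29947 + K) + 19189 = (29947 - 27912) + 19189 = 2035 + 19189 = 21224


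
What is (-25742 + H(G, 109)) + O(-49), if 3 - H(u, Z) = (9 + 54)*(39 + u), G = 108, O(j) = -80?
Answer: -35080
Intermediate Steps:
H(u, Z) = -2454 - 63*u (H(u, Z) = 3 - (9 + 54)*(39 + u) = 3 - 63*(39 + u) = 3 - (2457 + 63*u) = 3 + (-2457 - 63*u) = -2454 - 63*u)
(-25742 + H(G, 109)) + O(-49) = (-25742 + (-2454 - 63*108)) - 80 = (-25742 + (-2454 - 6804)) - 80 = (-25742 - 9258) - 80 = -35000 - 80 = -35080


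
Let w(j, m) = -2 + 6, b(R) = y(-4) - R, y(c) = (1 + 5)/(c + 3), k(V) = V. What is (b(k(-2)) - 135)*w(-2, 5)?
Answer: -556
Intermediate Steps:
y(c) = 6/(3 + c)
b(R) = -6 - R (b(R) = 6/(3 - 4) - R = 6/(-1) - R = 6*(-1) - R = -6 - R)
w(j, m) = 4
(b(k(-2)) - 135)*w(-2, 5) = ((-6 - 1*(-2)) - 135)*4 = ((-6 + 2) - 135)*4 = (-4 - 135)*4 = -139*4 = -556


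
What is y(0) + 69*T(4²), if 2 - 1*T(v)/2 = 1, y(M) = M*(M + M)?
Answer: 138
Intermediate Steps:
y(M) = 2*M² (y(M) = M*(2*M) = 2*M²)
T(v) = 2 (T(v) = 4 - 2*1 = 4 - 2 = 2)
y(0) + 69*T(4²) = 2*0² + 69*2 = 2*0 + 138 = 0 + 138 = 138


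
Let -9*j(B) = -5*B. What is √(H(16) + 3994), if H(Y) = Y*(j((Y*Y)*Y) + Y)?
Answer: √365930/3 ≈ 201.64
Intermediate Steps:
j(B) = 5*B/9 (j(B) = -(-5)*B/9 = 5*B/9)
H(Y) = Y*(Y + 5*Y³/9) (H(Y) = Y*(5*((Y*Y)*Y)/9 + Y) = Y*(5*(Y²*Y)/9 + Y) = Y*(5*Y³/9 + Y) = Y*(Y + 5*Y³/9))
√(H(16) + 3994) = √((16² + (5/9)*16⁴) + 3994) = √((256 + (5/9)*65536) + 3994) = √((256 + 327680/9) + 3994) = √(329984/9 + 3994) = √(365930/9) = √365930/3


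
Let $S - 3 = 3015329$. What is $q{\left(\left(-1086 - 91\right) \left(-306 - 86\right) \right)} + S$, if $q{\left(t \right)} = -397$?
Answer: $3014935$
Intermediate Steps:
$S = 3015332$ ($S = 3 + 3015329 = 3015332$)
$q{\left(\left(-1086 - 91\right) \left(-306 - 86\right) \right)} + S = -397 + 3015332 = 3014935$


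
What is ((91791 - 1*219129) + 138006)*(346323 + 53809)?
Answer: 4268608176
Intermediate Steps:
((91791 - 1*219129) + 138006)*(346323 + 53809) = ((91791 - 219129) + 138006)*400132 = (-127338 + 138006)*400132 = 10668*400132 = 4268608176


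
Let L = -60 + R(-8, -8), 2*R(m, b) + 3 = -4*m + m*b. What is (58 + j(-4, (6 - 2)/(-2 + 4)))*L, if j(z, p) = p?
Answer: -810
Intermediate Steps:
R(m, b) = -3/2 - 2*m + b*m/2 (R(m, b) = -3/2 + (-4*m + m*b)/2 = -3/2 + (-4*m + b*m)/2 = -3/2 + (-2*m + b*m/2) = -3/2 - 2*m + b*m/2)
L = -27/2 (L = -60 + (-3/2 - 2*(-8) + (½)*(-8)*(-8)) = -60 + (-3/2 + 16 + 32) = -60 + 93/2 = -27/2 ≈ -13.500)
(58 + j(-4, (6 - 2)/(-2 + 4)))*L = (58 + (6 - 2)/(-2 + 4))*(-27/2) = (58 + 4/2)*(-27/2) = (58 + 4*(½))*(-27/2) = (58 + 2)*(-27/2) = 60*(-27/2) = -810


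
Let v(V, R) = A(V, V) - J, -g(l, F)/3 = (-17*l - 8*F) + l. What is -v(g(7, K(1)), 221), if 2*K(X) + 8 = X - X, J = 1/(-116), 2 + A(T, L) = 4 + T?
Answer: -28073/116 ≈ -242.01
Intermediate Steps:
A(T, L) = 2 + T (A(T, L) = -2 + (4 + T) = 2 + T)
J = -1/116 ≈ -0.0086207
K(X) = -4 (K(X) = -4 + (X - X)/2 = -4 + (½)*0 = -4 + 0 = -4)
g(l, F) = 24*F + 48*l (g(l, F) = -3*((-17*l - 8*F) + l) = -3*(-16*l - 8*F) = 24*F + 48*l)
v(V, R) = 233/116 + V (v(V, R) = (2 + V) - 1*(-1/116) = (2 + V) + 1/116 = 233/116 + V)
-v(g(7, K(1)), 221) = -(233/116 + (24*(-4) + 48*7)) = -(233/116 + (-96 + 336)) = -(233/116 + 240) = -1*28073/116 = -28073/116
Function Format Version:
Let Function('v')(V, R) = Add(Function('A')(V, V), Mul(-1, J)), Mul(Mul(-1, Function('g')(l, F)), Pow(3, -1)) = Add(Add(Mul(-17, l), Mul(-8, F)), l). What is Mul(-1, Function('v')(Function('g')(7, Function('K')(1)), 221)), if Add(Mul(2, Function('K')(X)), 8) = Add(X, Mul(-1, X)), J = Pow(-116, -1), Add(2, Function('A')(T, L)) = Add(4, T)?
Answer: Rational(-28073, 116) ≈ -242.01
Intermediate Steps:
Function('A')(T, L) = Add(2, T) (Function('A')(T, L) = Add(-2, Add(4, T)) = Add(2, T))
J = Rational(-1, 116) ≈ -0.0086207
Function('K')(X) = -4 (Function('K')(X) = Add(-4, Mul(Rational(1, 2), Add(X, Mul(-1, X)))) = Add(-4, Mul(Rational(1, 2), 0)) = Add(-4, 0) = -4)
Function('g')(l, F) = Add(Mul(24, F), Mul(48, l)) (Function('g')(l, F) = Mul(-3, Add(Add(Mul(-17, l), Mul(-8, F)), l)) = Mul(-3, Add(Mul(-16, l), Mul(-8, F))) = Add(Mul(24, F), Mul(48, l)))
Function('v')(V, R) = Add(Rational(233, 116), V) (Function('v')(V, R) = Add(Add(2, V), Mul(-1, Rational(-1, 116))) = Add(Add(2, V), Rational(1, 116)) = Add(Rational(233, 116), V))
Mul(-1, Function('v')(Function('g')(7, Function('K')(1)), 221)) = Mul(-1, Add(Rational(233, 116), Add(Mul(24, -4), Mul(48, 7)))) = Mul(-1, Add(Rational(233, 116), Add(-96, 336))) = Mul(-1, Add(Rational(233, 116), 240)) = Mul(-1, Rational(28073, 116)) = Rational(-28073, 116)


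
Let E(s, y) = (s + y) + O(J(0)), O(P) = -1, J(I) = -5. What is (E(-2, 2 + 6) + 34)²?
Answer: 1521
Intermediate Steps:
E(s, y) = -1 + s + y (E(s, y) = (s + y) - 1 = -1 + s + y)
(E(-2, 2 + 6) + 34)² = ((-1 - 2 + (2 + 6)) + 34)² = ((-1 - 2 + 8) + 34)² = (5 + 34)² = 39² = 1521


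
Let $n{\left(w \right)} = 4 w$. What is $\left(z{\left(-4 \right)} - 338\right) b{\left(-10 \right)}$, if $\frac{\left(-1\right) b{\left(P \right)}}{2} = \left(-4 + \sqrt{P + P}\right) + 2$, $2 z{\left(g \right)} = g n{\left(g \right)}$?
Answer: $-1224 + 1224 i \sqrt{5} \approx -1224.0 + 2736.9 i$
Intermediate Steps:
$z{\left(g \right)} = 2 g^{2}$ ($z{\left(g \right)} = \frac{g 4 g}{2} = \frac{4 g^{2}}{2} = 2 g^{2}$)
$b{\left(P \right)} = 4 - 2 \sqrt{2} \sqrt{P}$ ($b{\left(P \right)} = - 2 \left(\left(-4 + \sqrt{P + P}\right) + 2\right) = - 2 \left(\left(-4 + \sqrt{2 P}\right) + 2\right) = - 2 \left(\left(-4 + \sqrt{2} \sqrt{P}\right) + 2\right) = - 2 \left(-2 + \sqrt{2} \sqrt{P}\right) = 4 - 2 \sqrt{2} \sqrt{P}$)
$\left(z{\left(-4 \right)} - 338\right) b{\left(-10 \right)} = \left(2 \left(-4\right)^{2} - 338\right) \left(4 - 2 \sqrt{2} \sqrt{-10}\right) = \left(2 \cdot 16 - 338\right) \left(4 - 2 \sqrt{2} i \sqrt{10}\right) = \left(32 - 338\right) \left(4 - 4 i \sqrt{5}\right) = - 306 \left(4 - 4 i \sqrt{5}\right) = -1224 + 1224 i \sqrt{5}$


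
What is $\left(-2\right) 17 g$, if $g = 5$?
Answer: $-170$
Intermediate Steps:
$\left(-2\right) 17 g = \left(-2\right) 17 \cdot 5 = \left(-34\right) 5 = -170$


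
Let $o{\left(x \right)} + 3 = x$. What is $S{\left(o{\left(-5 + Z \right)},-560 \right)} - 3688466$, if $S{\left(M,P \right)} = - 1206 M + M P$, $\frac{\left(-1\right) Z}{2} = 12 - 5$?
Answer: $-3649614$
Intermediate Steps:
$Z = -14$ ($Z = - 2 \left(12 - 5\right) = \left(-2\right) 7 = -14$)
$o{\left(x \right)} = -3 + x$
$S{\left(o{\left(-5 + Z \right)},-560 \right)} - 3688466 = \left(-3 - 19\right) \left(-1206 - 560\right) - 3688466 = \left(-3 - 19\right) \left(-1766\right) - 3688466 = \left(-22\right) \left(-1766\right) - 3688466 = 38852 - 3688466 = -3649614$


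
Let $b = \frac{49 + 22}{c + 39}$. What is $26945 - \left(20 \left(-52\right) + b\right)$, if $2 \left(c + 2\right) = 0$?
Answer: $\frac{1035374}{37} \approx 27983.0$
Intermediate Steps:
$c = -2$ ($c = -2 + \frac{1}{2} \cdot 0 = -2 + 0 = -2$)
$b = \frac{71}{37}$ ($b = \frac{49 + 22}{-2 + 39} = \frac{71}{37} \approx 1.9189$)
$26945 - \left(20 \left(-52\right) + b\right) = 26945 - \left(20 \left(-52\right) + \frac{71}{37}\right) = 26945 - \left(-1040 + \frac{71}{37}\right) = 26945 - - \frac{38409}{37} = 26945 + \frac{38409}{37} = \frac{1035374}{37}$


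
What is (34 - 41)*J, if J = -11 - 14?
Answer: 175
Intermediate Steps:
J = -25
(34 - 41)*J = (34 - 41)*(-25) = -7*(-25) = 175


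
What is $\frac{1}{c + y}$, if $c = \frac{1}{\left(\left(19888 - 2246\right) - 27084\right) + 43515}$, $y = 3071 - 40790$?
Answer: $- \frac{34073}{1285199486} \approx -2.6512 \cdot 10^{-5}$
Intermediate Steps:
$y = -37719$ ($y = 3071 - 40790 = -37719$)
$c = \frac{1}{34073}$ ($c = \frac{1}{\left(17642 - 27084\right) + 43515} = \frac{1}{-9442 + 43515} = \frac{1}{34073} \approx 2.9349 \cdot 10^{-5}$)
$\frac{1}{c + y} = \frac{1}{\frac{1}{34073} - 37719} = \frac{1}{- \frac{1285199486}{34073}} = - \frac{34073}{1285199486}$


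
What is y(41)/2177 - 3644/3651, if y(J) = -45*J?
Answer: -14669083/7948227 ≈ -1.8456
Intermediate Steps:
y(41)/2177 - 3644/3651 = -45*41/2177 - 3644/3651 = -1845*1/2177 - 3644*1/3651 = -1845/2177 - 3644/3651 = -14669083/7948227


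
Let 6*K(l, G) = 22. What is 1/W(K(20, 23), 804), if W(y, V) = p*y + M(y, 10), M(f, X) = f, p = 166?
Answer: 3/1837 ≈ 0.0016331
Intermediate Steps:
K(l, G) = 11/3 (K(l, G) = (⅙)*22 = 11/3)
W(y, V) = 167*y (W(y, V) = 166*y + y = 167*y)
1/W(K(20, 23), 804) = 1/(167*(11/3)) = 1/(1837/3) = 3/1837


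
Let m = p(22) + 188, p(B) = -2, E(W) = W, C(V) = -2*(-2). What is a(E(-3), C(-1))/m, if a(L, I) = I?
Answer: 2/93 ≈ 0.021505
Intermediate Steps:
C(V) = 4
m = 186 (m = -2 + 188 = 186)
a(E(-3), C(-1))/m = 4/186 = 4*(1/186) = 2/93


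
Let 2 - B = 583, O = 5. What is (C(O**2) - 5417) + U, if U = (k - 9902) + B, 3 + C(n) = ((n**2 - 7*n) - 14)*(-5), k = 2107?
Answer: -15976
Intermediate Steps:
B = -581 (B = 2 - 1*583 = 2 - 583 = -581)
C(n) = 67 - 5*n**2 + 35*n (C(n) = -3 + ((n**2 - 7*n) - 14)*(-5) = -3 + (-14 + n**2 - 7*n)*(-5) = -3 + (70 - 5*n**2 + 35*n) = 67 - 5*n**2 + 35*n)
U = -8376 (U = (2107 - 9902) - 581 = -7795 - 581 = -8376)
(C(O**2) - 5417) + U = ((67 - 5*(5**2)**2 + 35*5**2) - 5417) - 8376 = ((67 - 5*25**2 + 35*25) - 5417) - 8376 = ((67 - 5*625 + 875) - 5417) - 8376 = ((67 - 3125 + 875) - 5417) - 8376 = (-2183 - 5417) - 8376 = -7600 - 8376 = -15976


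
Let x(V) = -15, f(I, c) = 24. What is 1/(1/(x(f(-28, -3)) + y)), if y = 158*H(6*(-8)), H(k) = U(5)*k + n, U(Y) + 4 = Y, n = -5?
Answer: -8389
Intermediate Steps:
U(Y) = -4 + Y
H(k) = -5 + k (H(k) = (-4 + 5)*k - 5 = 1*k - 5 = k - 5 = -5 + k)
y = -8374 (y = 158*(-5 + 6*(-8)) = 158*(-5 - 48) = 158*(-53) = -8374)
1/(1/(x(f(-28, -3)) + y)) = 1/(1/(-15 - 8374)) = 1/(1/(-8389)) = 1/(-1/8389) = -8389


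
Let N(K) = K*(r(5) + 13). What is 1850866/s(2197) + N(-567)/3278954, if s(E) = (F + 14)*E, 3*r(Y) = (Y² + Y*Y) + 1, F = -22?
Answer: -216757265783/2058246268 ≈ -105.31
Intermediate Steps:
r(Y) = ⅓ + 2*Y²/3 (r(Y) = ((Y² + Y*Y) + 1)/3 = ((Y² + Y²) + 1)/3 = (2*Y² + 1)/3 = (1 + 2*Y²)/3 = ⅓ + 2*Y²/3)
N(K) = 30*K (N(K) = K*((⅓ + (⅔)*5²) + 13) = K*((⅓ + (⅔)*25) + 13) = K*((⅓ + 50/3) + 13) = K*(17 + 13) = K*30 = 30*K)
s(E) = -8*E (s(E) = (-22 + 14)*E = -8*E)
1850866/s(2197) + N(-567)/3278954 = 1850866/((-8*2197)) + (30*(-567))/3278954 = 1850866/(-17576) - 17010*1/3278954 = 1850866*(-1/17576) - 1215/234211 = -925433/8788 - 1215/234211 = -216757265783/2058246268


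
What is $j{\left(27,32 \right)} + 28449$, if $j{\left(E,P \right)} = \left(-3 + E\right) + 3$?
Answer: $28476$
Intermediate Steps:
$j{\left(E,P \right)} = E$
$j{\left(27,32 \right)} + 28449 = 27 + 28449 = 28476$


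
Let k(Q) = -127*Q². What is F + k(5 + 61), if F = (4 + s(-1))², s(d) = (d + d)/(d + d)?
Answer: -553187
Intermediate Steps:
s(d) = 1 (s(d) = (2*d)/((2*d)) = (2*d)*(1/(2*d)) = 1)
F = 25 (F = (4 + 1)² = 5² = 25)
F + k(5 + 61) = 25 - 127*(5 + 61)² = 25 - 127*66² = 25 - 127*4356 = 25 - 553212 = -553187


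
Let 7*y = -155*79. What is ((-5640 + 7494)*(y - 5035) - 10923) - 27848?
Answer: -88317857/7 ≈ -1.2617e+7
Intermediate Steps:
y = -12245/7 (y = (-155*79)/7 = (⅐)*(-12245) = -12245/7 ≈ -1749.3)
((-5640 + 7494)*(y - 5035) - 10923) - 27848 = ((-5640 + 7494)*(-12245/7 - 5035) - 10923) - 27848 = (1854*(-47490/7) - 10923) - 27848 = (-88046460/7 - 10923) - 27848 = -88122921/7 - 27848 = -88317857/7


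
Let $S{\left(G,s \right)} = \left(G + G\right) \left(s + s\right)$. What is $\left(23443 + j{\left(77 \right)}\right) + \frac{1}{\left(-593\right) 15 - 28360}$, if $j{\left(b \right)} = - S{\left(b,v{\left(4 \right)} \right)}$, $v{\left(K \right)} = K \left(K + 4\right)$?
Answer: $\frac{506183684}{37255} \approx 13587.0$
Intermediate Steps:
$v{\left(K \right)} = K \left(4 + K\right)$
$S{\left(G,s \right)} = 4 G s$ ($S{\left(G,s \right)} = 2 G 2 s = 4 G s$)
$j{\left(b \right)} = - 128 b$ ($j{\left(b \right)} = - 4 b 4 \left(4 + 4\right) = - 4 b 4 \cdot 8 = - 4 b 32 = - 128 b$)
$\left(23443 + j{\left(77 \right)}\right) + \frac{1}{\left(-593\right) 15 - 28360} = \left(23443 - 9856\right) + \frac{1}{\left(-593\right) 15 - 28360} = \left(23443 - 9856\right) + \frac{1}{-8895 - 28360} = 13587 + \frac{1}{-37255} = 13587 - \frac{1}{37255} = \frac{506183684}{37255}$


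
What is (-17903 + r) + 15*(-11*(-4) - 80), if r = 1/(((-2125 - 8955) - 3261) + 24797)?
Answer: -192840007/10456 ≈ -18443.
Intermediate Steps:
r = 1/10456 (r = 1/((-11080 - 3261) + 24797) = 1/(-14341 + 24797) = 1/10456 ≈ 9.5639e-5)
(-17903 + r) + 15*(-11*(-4) - 80) = (-17903 + 1/10456) + 15*(-11*(-4) - 80) = -187193767/10456 + 15*(44 - 80) = -187193767/10456 + 15*(-36) = -187193767/10456 - 540 = -192840007/10456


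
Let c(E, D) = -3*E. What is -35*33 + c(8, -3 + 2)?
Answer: -1179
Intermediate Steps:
-35*33 + c(8, -3 + 2) = -35*33 - 3*8 = -1155 - 24 = -1179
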